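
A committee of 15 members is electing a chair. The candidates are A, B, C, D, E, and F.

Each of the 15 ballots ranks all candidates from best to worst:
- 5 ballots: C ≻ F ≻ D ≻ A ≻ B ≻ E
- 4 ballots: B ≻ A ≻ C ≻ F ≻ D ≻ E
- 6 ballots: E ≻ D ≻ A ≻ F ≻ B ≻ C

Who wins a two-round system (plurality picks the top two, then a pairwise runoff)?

C

Round 1 first-place votes: A 0, B 4, C 5, D 0, E 6, F 0. E and C advance.
Runoff: E is ranked above C on 6 ballots, C above E on 9.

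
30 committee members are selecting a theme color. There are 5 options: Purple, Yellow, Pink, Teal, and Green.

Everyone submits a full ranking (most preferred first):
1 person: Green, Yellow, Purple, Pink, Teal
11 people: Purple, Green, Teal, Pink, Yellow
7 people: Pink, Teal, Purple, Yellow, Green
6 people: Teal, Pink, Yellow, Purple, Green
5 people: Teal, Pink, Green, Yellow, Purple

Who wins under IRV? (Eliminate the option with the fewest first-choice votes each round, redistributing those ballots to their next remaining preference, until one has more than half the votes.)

Round 1: Purple 11, Yellow 0, Pink 7, Teal 11, Green 1. Yellow eliminated.
Round 2: Purple 11, Pink 7, Teal 11, Green 1. Green eliminated.
Round 3: Purple 12, Pink 7, Teal 11. Pink eliminated.
Round 4: Purple 12, Teal 18. Teal has a majority (≥16).

Teal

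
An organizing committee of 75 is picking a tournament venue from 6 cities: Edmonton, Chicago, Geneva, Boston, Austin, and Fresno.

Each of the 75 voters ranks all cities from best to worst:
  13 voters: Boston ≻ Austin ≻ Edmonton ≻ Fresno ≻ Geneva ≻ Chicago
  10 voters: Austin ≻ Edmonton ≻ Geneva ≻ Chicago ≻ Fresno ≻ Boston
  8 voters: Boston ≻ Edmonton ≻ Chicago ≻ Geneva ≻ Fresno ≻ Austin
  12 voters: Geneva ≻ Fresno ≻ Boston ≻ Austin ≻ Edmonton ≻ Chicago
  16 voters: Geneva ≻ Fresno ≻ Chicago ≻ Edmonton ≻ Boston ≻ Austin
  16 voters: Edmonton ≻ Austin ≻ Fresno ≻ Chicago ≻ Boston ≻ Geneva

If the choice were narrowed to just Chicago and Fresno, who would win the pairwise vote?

Fresno

Chicago is ranked above Fresno on 18 ballots; Fresno above Chicago on 57.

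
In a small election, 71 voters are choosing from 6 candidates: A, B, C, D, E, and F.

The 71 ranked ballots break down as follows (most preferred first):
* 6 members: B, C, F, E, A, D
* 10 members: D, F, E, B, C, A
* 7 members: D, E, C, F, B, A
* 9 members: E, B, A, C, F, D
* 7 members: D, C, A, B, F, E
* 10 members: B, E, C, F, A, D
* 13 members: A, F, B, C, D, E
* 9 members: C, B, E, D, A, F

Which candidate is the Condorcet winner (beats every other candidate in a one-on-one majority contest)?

B vs A: 51–20
B vs C: 48–23
B vs D: 47–24
B vs E: 45–26
B vs F: 41–30
B beats every other candidate.

B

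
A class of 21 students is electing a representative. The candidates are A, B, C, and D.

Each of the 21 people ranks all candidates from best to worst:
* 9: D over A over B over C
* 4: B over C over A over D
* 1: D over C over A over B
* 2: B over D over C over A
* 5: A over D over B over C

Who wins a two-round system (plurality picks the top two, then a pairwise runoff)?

Round 1 first-place votes: A 5, B 6, C 0, D 10. D and B advance.
Runoff: D is ranked above B on 15 ballots, B above D on 6.

D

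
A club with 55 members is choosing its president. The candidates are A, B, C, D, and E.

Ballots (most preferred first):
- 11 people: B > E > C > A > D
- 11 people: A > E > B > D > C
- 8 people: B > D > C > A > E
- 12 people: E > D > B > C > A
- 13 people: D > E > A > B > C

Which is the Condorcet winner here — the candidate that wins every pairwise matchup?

E vs A: 36–19
E vs B: 36–19
E vs C: 47–8
E vs D: 34–21
E beats every other candidate.

E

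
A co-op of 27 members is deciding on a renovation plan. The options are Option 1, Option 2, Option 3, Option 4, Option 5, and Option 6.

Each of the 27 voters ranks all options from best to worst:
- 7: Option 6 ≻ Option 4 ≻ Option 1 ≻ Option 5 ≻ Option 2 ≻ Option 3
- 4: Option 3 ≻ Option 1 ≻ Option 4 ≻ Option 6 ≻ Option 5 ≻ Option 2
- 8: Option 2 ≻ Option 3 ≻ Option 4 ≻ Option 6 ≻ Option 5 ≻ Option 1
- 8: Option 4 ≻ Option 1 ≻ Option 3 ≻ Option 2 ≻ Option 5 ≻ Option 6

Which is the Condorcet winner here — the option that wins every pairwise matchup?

Option 4

Option 4 vs Option 1: 23–4
Option 4 vs Option 2: 19–8
Option 4 vs Option 3: 15–12
Option 4 vs Option 5: 27–0
Option 4 vs Option 6: 20–7
Option 4 beats every other option.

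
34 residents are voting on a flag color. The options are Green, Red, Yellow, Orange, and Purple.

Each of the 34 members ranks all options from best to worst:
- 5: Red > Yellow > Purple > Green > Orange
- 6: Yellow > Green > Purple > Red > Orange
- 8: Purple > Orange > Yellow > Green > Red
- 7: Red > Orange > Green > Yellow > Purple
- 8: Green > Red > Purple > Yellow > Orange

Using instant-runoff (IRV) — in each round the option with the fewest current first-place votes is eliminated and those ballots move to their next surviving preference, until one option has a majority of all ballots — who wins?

Round 1: Green 8, Red 12, Yellow 6, Orange 0, Purple 8. Orange eliminated.
Round 2: Green 8, Red 12, Yellow 6, Purple 8. Yellow eliminated.
Round 3: Green 14, Red 12, Purple 8. Purple eliminated.
Round 4: Green 22, Red 12. Green has a majority (≥18).

Green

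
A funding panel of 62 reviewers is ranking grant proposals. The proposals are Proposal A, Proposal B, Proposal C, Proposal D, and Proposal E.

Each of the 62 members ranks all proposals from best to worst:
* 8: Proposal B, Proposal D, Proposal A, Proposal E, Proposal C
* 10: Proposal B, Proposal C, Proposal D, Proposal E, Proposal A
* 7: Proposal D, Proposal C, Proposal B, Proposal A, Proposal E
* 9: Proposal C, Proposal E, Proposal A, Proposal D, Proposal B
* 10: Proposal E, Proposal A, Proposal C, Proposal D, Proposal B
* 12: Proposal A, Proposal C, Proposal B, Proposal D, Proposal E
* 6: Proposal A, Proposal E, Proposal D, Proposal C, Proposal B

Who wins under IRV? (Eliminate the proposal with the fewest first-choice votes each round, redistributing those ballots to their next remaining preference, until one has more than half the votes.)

Proposal A

Round 1: Proposal A 18, Proposal B 18, Proposal C 9, Proposal D 7, Proposal E 10. Proposal D eliminated.
Round 2: Proposal A 18, Proposal B 18, Proposal C 16, Proposal E 10. Proposal E eliminated.
Round 3: Proposal A 28, Proposal B 18, Proposal C 16. Proposal C eliminated.
Round 4: Proposal A 37, Proposal B 25. Proposal A has a majority (≥32).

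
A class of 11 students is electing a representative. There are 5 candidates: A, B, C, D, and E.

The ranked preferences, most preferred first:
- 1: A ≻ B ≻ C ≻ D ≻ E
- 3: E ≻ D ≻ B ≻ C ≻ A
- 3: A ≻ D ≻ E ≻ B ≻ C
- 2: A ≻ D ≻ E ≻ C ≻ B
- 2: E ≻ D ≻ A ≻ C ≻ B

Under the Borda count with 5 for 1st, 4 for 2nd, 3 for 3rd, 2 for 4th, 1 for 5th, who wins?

D

A: 1×5 + 3×1 + 3×5 + 2×5 + 2×3 = 39
B: 1×4 + 3×3 + 3×2 + 2×1 + 2×1 = 23
C: 1×3 + 3×2 + 3×1 + 2×2 + 2×2 = 20
D: 1×2 + 3×4 + 3×4 + 2×4 + 2×4 = 42
E: 1×1 + 3×5 + 3×3 + 2×3 + 2×5 = 41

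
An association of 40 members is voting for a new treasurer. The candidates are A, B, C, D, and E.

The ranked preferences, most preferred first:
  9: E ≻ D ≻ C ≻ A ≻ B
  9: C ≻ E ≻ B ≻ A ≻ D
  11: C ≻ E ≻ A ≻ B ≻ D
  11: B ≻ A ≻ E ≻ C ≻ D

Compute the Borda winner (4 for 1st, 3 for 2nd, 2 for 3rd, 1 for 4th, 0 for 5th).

A: 9×1 + 9×1 + 11×2 + 11×3 = 73
B: 9×0 + 9×2 + 11×1 + 11×4 = 73
C: 9×2 + 9×4 + 11×4 + 11×1 = 109
D: 9×3 + 9×0 + 11×0 + 11×0 = 27
E: 9×4 + 9×3 + 11×3 + 11×2 = 118

E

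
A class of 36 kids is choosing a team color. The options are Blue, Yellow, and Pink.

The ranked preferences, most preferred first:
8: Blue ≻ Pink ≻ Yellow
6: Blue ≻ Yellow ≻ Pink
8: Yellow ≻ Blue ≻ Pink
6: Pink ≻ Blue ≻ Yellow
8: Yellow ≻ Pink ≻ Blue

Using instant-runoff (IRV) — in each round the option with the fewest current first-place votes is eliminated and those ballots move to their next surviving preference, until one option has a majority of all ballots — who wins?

Round 1: Blue 14, Yellow 16, Pink 6. Pink eliminated.
Round 2: Blue 20, Yellow 16. Blue has a majority (≥19).

Blue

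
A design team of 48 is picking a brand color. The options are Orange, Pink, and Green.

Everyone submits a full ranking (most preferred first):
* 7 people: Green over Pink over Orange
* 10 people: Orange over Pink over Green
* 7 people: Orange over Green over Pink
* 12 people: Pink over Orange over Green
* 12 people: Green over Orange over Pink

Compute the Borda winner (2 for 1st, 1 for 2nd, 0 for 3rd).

Orange: 7×0 + 10×2 + 7×2 + 12×1 + 12×1 = 58
Pink: 7×1 + 10×1 + 7×0 + 12×2 + 12×0 = 41
Green: 7×2 + 10×0 + 7×1 + 12×0 + 12×2 = 45

Orange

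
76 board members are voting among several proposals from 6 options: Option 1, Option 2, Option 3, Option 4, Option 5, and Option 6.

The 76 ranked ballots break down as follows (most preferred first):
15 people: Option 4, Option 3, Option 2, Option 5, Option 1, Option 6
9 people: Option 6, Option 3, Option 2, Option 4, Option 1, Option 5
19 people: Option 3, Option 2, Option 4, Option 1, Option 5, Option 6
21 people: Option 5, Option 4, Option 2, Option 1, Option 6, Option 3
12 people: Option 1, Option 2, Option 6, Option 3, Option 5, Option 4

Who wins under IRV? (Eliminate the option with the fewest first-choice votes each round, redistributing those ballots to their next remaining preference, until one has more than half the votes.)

Option 3

Round 1: Option 1 12, Option 2 0, Option 3 19, Option 4 15, Option 5 21, Option 6 9. Option 2 eliminated.
Round 2: Option 1 12, Option 3 19, Option 4 15, Option 5 21, Option 6 9. Option 6 eliminated.
Round 3: Option 1 12, Option 3 28, Option 4 15, Option 5 21. Option 1 eliminated.
Round 4: Option 3 40, Option 4 15, Option 5 21. Option 3 has a majority (≥39).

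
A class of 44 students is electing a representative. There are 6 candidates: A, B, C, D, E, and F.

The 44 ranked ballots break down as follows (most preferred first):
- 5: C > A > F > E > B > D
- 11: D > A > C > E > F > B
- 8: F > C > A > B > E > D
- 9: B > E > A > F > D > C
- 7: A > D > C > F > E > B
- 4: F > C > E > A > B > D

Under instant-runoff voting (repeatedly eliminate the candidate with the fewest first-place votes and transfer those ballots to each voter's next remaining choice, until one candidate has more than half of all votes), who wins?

A

Round 1: A 7, B 9, C 5, D 11, E 0, F 12. E eliminated.
Round 2: A 7, B 9, C 5, D 11, F 12. C eliminated.
Round 3: A 12, B 9, D 11, F 12. B eliminated.
Round 4: A 21, D 11, F 12. D eliminated.
Round 5: A 32, F 12. A has a majority (≥23).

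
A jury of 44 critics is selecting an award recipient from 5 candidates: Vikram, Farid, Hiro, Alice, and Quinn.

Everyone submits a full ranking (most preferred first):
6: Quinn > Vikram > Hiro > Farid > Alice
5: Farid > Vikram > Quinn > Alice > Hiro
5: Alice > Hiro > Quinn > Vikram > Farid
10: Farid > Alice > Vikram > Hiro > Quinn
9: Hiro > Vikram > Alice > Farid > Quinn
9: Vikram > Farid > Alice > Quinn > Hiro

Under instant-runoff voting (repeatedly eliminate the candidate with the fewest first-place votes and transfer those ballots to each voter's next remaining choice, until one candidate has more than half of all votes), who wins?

Round 1: Vikram 9, Farid 15, Hiro 9, Alice 5, Quinn 6. Alice eliminated.
Round 2: Vikram 9, Farid 15, Hiro 14, Quinn 6. Quinn eliminated.
Round 3: Vikram 15, Farid 15, Hiro 14. Hiro eliminated.
Round 4: Vikram 29, Farid 15. Vikram has a majority (≥23).

Vikram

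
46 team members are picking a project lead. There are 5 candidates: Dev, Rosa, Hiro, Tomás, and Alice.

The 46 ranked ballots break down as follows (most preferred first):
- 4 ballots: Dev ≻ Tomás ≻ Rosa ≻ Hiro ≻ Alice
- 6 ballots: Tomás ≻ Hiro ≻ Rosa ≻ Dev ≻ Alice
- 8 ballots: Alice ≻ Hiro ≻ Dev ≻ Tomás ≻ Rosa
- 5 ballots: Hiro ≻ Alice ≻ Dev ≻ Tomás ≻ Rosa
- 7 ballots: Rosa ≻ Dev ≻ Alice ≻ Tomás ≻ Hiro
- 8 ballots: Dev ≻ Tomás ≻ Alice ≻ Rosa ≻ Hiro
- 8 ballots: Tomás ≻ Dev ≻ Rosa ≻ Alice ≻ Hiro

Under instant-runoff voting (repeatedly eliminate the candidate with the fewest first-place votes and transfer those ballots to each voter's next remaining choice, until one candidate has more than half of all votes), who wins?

Round 1: Dev 12, Rosa 7, Hiro 5, Tomás 14, Alice 8. Hiro eliminated.
Round 2: Dev 12, Rosa 7, Tomás 14, Alice 13. Rosa eliminated.
Round 3: Dev 19, Tomás 14, Alice 13. Alice eliminated.
Round 4: Dev 32, Tomás 14. Dev has a majority (≥24).

Dev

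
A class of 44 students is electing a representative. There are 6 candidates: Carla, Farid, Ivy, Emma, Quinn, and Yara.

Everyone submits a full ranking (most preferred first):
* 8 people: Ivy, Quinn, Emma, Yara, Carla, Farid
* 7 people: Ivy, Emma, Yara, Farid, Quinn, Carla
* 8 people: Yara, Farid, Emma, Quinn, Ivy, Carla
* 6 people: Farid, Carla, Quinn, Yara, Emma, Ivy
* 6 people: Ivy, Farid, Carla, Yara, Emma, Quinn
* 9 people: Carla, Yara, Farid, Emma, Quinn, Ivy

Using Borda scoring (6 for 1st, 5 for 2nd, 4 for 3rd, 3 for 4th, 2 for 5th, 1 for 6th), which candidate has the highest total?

Carla: 8×2 + 7×1 + 8×1 + 6×5 + 6×4 + 9×6 = 139
Farid: 8×1 + 7×3 + 8×5 + 6×6 + 6×5 + 9×4 = 171
Ivy: 8×6 + 7×6 + 8×2 + 6×1 + 6×6 + 9×1 = 157
Emma: 8×4 + 7×5 + 8×4 + 6×2 + 6×2 + 9×3 = 150
Quinn: 8×5 + 7×2 + 8×3 + 6×4 + 6×1 + 9×2 = 126
Yara: 8×3 + 7×4 + 8×6 + 6×3 + 6×3 + 9×5 = 181

Yara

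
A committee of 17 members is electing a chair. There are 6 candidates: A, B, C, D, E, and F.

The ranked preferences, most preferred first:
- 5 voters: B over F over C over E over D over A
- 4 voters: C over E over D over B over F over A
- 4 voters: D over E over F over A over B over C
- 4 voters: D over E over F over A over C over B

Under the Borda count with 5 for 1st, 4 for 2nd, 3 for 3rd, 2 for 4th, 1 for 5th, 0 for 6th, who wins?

E

A: 5×0 + 4×0 + 4×2 + 4×2 = 16
B: 5×5 + 4×2 + 4×1 + 4×0 = 37
C: 5×3 + 4×5 + 4×0 + 4×1 = 39
D: 5×1 + 4×3 + 4×5 + 4×5 = 57
E: 5×2 + 4×4 + 4×4 + 4×4 = 58
F: 5×4 + 4×1 + 4×3 + 4×3 = 48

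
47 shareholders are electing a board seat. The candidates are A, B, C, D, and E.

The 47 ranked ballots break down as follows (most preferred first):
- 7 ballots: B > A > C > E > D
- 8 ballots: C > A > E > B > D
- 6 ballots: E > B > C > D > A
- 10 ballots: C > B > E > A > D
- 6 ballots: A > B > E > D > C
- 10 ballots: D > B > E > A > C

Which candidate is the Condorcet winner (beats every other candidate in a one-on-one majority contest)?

B vs A: 33–14
B vs C: 29–18
B vs D: 37–10
B vs E: 33–14
B beats every other candidate.

B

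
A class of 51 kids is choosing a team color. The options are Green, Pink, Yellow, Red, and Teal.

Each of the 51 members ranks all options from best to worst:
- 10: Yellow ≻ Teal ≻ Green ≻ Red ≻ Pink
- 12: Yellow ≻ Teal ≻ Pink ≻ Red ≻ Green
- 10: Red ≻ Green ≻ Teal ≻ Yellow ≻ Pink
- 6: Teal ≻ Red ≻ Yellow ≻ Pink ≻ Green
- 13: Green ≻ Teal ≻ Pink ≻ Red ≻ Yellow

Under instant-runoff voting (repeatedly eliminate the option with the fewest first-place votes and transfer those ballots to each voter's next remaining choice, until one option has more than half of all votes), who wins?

Round 1: Green 13, Pink 0, Yellow 22, Red 10, Teal 6. Pink eliminated.
Round 2: Green 13, Yellow 22, Red 10, Teal 6. Teal eliminated.
Round 3: Green 13, Yellow 22, Red 16. Green eliminated.
Round 4: Yellow 22, Red 29. Red has a majority (≥26).

Red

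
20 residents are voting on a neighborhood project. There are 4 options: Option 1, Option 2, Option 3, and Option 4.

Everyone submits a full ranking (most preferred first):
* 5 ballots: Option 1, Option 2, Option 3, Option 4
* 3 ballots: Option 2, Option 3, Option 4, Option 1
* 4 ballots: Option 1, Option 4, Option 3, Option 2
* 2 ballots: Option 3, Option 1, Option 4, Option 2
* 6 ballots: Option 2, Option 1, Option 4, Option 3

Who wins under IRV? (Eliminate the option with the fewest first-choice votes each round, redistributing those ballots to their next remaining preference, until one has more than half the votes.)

Round 1: Option 1 9, Option 2 9, Option 3 2, Option 4 0. Option 4 eliminated.
Round 2: Option 1 9, Option 2 9, Option 3 2. Option 3 eliminated.
Round 3: Option 1 11, Option 2 9. Option 1 has a majority (≥11).

Option 1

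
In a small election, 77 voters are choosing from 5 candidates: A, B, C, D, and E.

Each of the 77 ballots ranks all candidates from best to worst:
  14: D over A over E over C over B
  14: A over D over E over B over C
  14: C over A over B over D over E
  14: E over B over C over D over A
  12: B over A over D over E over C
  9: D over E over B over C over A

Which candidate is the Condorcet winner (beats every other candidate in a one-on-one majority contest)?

A vs B: 42–35
A vs C: 40–37
A vs D: 40–37
A vs E: 54–23
A beats every other candidate.

A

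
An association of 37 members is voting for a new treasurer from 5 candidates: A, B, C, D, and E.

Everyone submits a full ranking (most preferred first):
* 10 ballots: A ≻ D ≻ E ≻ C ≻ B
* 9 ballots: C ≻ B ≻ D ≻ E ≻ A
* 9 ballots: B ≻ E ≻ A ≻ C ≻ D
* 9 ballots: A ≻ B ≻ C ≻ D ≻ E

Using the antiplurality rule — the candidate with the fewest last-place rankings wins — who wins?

Last-place votes: A 9, B 10, C 0, D 9, E 9.

C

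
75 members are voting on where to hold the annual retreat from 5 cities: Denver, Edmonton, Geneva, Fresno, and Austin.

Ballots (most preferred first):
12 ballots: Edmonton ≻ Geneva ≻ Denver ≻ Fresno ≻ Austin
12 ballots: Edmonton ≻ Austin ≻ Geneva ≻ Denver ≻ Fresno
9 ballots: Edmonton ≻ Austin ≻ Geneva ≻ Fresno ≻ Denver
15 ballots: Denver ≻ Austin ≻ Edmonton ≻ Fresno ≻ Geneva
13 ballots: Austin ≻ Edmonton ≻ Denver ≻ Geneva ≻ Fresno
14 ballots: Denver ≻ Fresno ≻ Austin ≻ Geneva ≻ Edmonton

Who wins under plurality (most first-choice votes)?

Edmonton

First-place votes: Denver 29, Edmonton 33, Geneva 0, Fresno 0, Austin 13.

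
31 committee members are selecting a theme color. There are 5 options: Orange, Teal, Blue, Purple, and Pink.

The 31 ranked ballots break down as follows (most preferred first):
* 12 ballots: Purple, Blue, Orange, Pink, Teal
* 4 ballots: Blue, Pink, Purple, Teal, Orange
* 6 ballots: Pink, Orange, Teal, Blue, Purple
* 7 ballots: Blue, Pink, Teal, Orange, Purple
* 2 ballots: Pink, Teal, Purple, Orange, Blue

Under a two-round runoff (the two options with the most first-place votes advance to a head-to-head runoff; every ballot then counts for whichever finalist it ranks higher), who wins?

Round 1 first-place votes: Orange 0, Teal 0, Blue 11, Purple 12, Pink 8. Purple and Blue advance.
Runoff: Purple is ranked above Blue on 14 ballots, Blue above Purple on 17.

Blue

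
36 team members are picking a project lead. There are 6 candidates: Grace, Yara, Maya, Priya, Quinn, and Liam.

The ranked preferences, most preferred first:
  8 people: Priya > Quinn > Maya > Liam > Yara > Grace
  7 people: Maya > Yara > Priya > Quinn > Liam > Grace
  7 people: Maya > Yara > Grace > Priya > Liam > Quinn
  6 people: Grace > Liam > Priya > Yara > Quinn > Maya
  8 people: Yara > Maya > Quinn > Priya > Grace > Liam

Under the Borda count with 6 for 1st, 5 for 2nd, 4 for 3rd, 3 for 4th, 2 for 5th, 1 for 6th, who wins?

Grace: 8×1 + 7×1 + 7×4 + 6×6 + 8×2 = 95
Yara: 8×2 + 7×5 + 7×5 + 6×3 + 8×6 = 152
Maya: 8×4 + 7×6 + 7×6 + 6×1 + 8×5 = 162
Priya: 8×6 + 7×4 + 7×3 + 6×4 + 8×3 = 145
Quinn: 8×5 + 7×3 + 7×1 + 6×2 + 8×4 = 112
Liam: 8×3 + 7×2 + 7×2 + 6×5 + 8×1 = 90

Maya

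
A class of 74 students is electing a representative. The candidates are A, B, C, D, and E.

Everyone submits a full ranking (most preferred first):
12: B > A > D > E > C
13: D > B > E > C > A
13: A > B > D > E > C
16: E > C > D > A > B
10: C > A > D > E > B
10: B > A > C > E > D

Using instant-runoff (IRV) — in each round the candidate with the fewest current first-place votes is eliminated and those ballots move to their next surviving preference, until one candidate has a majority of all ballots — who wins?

Round 1: A 13, B 22, C 10, D 13, E 16. C eliminated.
Round 2: A 23, B 22, D 13, E 16. D eliminated.
Round 3: A 23, B 35, E 16. E eliminated.
Round 4: A 39, B 35. A has a majority (≥38).

A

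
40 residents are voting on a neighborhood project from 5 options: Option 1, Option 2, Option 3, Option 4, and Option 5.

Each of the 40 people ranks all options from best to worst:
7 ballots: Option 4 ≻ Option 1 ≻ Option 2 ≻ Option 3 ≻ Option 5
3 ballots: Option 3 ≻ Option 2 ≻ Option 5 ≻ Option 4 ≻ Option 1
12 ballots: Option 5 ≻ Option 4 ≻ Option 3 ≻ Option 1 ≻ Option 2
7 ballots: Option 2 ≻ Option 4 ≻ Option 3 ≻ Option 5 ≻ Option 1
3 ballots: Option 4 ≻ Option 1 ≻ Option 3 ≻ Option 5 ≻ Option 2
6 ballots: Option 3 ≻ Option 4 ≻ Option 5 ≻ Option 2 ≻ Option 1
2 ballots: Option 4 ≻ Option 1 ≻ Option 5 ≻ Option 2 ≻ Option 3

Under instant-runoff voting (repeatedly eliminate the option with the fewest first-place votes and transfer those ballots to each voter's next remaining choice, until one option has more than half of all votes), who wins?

Round 1: Option 1 0, Option 2 7, Option 3 9, Option 4 12, Option 5 12. Option 1 eliminated.
Round 2: Option 2 7, Option 3 9, Option 4 12, Option 5 12. Option 2 eliminated.
Round 3: Option 3 9, Option 4 19, Option 5 12. Option 3 eliminated.
Round 4: Option 4 25, Option 5 15. Option 4 has a majority (≥21).

Option 4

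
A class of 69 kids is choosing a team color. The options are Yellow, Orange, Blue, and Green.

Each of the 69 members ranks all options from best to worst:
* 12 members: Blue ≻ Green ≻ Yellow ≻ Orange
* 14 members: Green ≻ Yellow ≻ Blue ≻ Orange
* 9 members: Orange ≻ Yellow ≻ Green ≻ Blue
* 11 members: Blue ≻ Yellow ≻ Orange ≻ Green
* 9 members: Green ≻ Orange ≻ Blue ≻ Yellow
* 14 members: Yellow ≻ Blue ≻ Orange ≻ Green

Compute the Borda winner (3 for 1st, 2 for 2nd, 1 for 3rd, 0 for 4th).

Yellow

Yellow: 12×1 + 14×2 + 9×2 + 11×2 + 9×0 + 14×3 = 122
Orange: 12×0 + 14×0 + 9×3 + 11×1 + 9×2 + 14×1 = 70
Blue: 12×3 + 14×1 + 9×0 + 11×3 + 9×1 + 14×2 = 120
Green: 12×2 + 14×3 + 9×1 + 11×0 + 9×3 + 14×0 = 102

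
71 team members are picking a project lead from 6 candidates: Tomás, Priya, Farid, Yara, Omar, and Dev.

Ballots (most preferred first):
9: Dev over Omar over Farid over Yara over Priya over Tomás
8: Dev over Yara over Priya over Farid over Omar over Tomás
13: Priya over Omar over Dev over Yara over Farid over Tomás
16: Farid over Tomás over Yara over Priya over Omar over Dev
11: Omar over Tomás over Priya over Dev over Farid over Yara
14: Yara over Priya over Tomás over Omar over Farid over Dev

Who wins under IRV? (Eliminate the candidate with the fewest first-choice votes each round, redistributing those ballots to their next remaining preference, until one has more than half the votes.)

Priya

Round 1: Tomás 0, Priya 13, Farid 16, Yara 14, Omar 11, Dev 17. Tomás eliminated.
Round 2: Priya 13, Farid 16, Yara 14, Omar 11, Dev 17. Omar eliminated.
Round 3: Priya 24, Farid 16, Yara 14, Dev 17. Yara eliminated.
Round 4: Priya 38, Farid 16, Dev 17. Priya has a majority (≥36).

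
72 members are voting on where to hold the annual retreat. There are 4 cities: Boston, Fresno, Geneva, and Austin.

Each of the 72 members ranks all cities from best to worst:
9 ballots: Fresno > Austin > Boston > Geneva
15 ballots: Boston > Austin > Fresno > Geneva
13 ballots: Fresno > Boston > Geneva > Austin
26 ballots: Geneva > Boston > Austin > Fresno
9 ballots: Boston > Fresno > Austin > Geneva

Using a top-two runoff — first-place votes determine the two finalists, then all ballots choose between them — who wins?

Round 1 first-place votes: Boston 24, Fresno 22, Geneva 26, Austin 0. Geneva and Boston advance.
Runoff: Geneva is ranked above Boston on 26 ballots, Boston above Geneva on 46.

Boston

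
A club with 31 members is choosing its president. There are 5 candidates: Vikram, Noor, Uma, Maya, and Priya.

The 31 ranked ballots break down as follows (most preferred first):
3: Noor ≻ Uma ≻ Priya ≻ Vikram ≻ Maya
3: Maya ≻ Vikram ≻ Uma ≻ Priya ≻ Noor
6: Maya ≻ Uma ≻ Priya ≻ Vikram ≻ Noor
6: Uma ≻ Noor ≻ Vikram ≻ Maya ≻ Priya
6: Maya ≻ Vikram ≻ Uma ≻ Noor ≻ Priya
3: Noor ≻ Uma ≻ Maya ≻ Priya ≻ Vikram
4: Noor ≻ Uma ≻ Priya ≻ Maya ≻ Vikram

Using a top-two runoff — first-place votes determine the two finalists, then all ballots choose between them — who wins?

Round 1 first-place votes: Vikram 0, Noor 10, Uma 6, Maya 15, Priya 0. Maya and Noor advance.
Runoff: Maya is ranked above Noor on 15 ballots, Noor above Maya on 16.

Noor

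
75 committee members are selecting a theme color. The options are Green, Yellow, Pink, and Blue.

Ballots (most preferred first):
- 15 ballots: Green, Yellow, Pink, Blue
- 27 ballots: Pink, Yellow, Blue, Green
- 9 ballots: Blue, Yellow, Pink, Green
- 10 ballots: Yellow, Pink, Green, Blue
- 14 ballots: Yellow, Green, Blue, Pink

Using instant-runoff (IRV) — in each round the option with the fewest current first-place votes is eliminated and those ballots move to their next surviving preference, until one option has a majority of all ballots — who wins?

Yellow

Round 1: Green 15, Yellow 24, Pink 27, Blue 9. Blue eliminated.
Round 2: Green 15, Yellow 33, Pink 27. Green eliminated.
Round 3: Yellow 48, Pink 27. Yellow has a majority (≥38).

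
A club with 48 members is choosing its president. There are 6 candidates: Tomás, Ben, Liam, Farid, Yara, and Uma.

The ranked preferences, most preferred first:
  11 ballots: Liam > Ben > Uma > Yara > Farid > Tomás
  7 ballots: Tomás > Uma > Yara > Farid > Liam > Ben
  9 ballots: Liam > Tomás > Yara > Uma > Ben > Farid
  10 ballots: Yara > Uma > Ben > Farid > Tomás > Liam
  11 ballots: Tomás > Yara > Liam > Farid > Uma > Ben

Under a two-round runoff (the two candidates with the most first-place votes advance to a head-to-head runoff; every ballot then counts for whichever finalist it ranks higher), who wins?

Tomás

Round 1 first-place votes: Tomás 18, Ben 0, Liam 20, Farid 0, Yara 10, Uma 0. Liam and Tomás advance.
Runoff: Liam is ranked above Tomás on 20 ballots, Tomás above Liam on 28.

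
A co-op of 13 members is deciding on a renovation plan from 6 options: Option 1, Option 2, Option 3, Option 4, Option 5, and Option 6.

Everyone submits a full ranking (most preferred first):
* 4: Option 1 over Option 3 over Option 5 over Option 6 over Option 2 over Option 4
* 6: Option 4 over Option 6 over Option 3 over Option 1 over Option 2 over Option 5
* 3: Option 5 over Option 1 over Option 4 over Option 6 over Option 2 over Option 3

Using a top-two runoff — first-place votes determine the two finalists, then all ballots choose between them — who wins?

Round 1 first-place votes: Option 1 4, Option 2 0, Option 3 0, Option 4 6, Option 5 3, Option 6 0. Option 4 and Option 1 advance.
Runoff: Option 4 is ranked above Option 1 on 6 ballots, Option 1 above Option 4 on 7.

Option 1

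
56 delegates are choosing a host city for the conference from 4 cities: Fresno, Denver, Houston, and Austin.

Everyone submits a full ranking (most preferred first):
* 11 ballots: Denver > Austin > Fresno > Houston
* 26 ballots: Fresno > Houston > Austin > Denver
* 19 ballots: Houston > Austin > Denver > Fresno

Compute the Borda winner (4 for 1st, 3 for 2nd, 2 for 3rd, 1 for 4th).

Houston

Fresno: 11×2 + 26×4 + 19×1 = 145
Denver: 11×4 + 26×1 + 19×2 = 108
Houston: 11×1 + 26×3 + 19×4 = 165
Austin: 11×3 + 26×2 + 19×3 = 142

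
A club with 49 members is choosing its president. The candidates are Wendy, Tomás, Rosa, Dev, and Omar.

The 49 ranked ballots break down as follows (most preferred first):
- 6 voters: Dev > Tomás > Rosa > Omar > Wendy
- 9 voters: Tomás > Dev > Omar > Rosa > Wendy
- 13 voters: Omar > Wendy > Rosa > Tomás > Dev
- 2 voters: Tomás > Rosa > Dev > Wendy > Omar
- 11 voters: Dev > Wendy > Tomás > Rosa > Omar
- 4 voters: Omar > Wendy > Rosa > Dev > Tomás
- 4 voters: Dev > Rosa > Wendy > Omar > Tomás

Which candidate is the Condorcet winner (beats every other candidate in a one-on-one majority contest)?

Dev

Dev vs Wendy: 32–17
Dev vs Tomás: 25–24
Dev vs Rosa: 30–19
Dev vs Omar: 32–17
Dev beats every other candidate.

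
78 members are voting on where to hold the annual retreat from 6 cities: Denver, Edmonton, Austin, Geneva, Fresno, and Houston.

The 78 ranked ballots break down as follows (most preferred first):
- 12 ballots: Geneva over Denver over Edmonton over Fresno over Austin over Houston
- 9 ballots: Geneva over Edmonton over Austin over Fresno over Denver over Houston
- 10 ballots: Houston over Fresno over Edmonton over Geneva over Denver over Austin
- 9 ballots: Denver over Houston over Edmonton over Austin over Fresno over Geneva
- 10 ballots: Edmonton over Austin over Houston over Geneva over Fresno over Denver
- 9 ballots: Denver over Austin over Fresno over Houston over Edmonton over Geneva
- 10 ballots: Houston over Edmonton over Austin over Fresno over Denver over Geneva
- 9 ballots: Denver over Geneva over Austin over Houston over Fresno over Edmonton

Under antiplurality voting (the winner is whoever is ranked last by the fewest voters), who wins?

Last-place votes: Denver 10, Edmonton 9, Austin 10, Geneva 28, Fresno 0, Houston 21.

Fresno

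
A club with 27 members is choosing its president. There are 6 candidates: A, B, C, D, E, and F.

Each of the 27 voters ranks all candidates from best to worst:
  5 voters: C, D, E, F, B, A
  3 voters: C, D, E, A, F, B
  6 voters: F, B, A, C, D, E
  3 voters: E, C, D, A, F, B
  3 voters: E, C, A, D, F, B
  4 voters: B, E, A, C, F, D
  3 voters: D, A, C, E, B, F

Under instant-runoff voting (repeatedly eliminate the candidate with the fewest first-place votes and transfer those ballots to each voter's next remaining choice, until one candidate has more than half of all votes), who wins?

Round 1: A 0, B 4, C 8, D 3, E 6, F 6. A eliminated.
Round 2: B 4, C 8, D 3, E 6, F 6. D eliminated.
Round 3: B 4, C 11, E 6, F 6. B eliminated.
Round 4: C 11, E 10, F 6. F eliminated.
Round 5: C 17, E 10. C has a majority (≥14).

C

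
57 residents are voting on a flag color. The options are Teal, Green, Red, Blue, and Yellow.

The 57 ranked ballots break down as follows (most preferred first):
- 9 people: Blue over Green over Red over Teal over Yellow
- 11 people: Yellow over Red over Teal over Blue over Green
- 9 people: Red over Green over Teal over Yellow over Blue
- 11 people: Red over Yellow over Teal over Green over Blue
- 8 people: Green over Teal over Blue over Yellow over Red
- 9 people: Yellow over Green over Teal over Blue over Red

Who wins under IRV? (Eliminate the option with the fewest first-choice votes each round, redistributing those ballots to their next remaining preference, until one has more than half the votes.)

Red

Round 1: Teal 0, Green 8, Red 20, Blue 9, Yellow 20. Teal eliminated.
Round 2: Green 8, Red 20, Blue 9, Yellow 20. Green eliminated.
Round 3: Red 20, Blue 17, Yellow 20. Blue eliminated.
Round 4: Red 29, Yellow 28. Red has a majority (≥29).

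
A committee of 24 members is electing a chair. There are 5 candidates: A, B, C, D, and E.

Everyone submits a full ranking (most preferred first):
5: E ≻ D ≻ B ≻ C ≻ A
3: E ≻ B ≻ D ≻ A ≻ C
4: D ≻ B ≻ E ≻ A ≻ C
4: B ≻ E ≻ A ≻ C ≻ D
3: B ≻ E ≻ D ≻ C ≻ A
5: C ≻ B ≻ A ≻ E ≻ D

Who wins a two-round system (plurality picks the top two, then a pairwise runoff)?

Round 1 first-place votes: A 0, B 7, C 5, D 4, E 8. E and B advance.
Runoff: E is ranked above B on 8 ballots, B above E on 16.

B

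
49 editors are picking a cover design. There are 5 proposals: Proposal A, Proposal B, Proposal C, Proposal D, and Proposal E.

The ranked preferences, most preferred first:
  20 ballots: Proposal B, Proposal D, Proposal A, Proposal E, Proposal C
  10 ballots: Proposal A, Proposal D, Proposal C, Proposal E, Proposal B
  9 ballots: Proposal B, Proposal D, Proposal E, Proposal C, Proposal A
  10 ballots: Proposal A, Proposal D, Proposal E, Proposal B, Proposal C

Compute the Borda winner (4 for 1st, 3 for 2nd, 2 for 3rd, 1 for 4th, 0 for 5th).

Proposal D

Proposal A: 20×2 + 10×4 + 9×0 + 10×4 = 120
Proposal B: 20×4 + 10×0 + 9×4 + 10×1 = 126
Proposal C: 20×0 + 10×2 + 9×1 + 10×0 = 29
Proposal D: 20×3 + 10×3 + 9×3 + 10×3 = 147
Proposal E: 20×1 + 10×1 + 9×2 + 10×2 = 68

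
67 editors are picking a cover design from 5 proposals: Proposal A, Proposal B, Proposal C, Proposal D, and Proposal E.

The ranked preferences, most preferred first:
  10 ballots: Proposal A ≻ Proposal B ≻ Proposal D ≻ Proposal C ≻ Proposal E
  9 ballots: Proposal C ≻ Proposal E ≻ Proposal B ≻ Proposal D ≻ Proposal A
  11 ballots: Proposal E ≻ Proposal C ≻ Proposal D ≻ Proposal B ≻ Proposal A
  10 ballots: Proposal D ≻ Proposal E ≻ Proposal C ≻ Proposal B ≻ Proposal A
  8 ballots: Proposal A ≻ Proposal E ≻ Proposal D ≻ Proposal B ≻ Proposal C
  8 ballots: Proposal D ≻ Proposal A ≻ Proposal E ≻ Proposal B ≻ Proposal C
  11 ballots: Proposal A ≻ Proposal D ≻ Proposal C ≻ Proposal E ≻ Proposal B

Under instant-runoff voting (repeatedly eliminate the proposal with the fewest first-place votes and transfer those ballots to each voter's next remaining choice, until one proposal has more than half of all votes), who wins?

Proposal A

Round 1: Proposal A 29, Proposal B 0, Proposal C 9, Proposal D 18, Proposal E 11. Proposal B eliminated.
Round 2: Proposal A 29, Proposal C 9, Proposal D 18, Proposal E 11. Proposal C eliminated.
Round 3: Proposal A 29, Proposal D 18, Proposal E 20. Proposal D eliminated.
Round 4: Proposal A 37, Proposal E 30. Proposal A has a majority (≥34).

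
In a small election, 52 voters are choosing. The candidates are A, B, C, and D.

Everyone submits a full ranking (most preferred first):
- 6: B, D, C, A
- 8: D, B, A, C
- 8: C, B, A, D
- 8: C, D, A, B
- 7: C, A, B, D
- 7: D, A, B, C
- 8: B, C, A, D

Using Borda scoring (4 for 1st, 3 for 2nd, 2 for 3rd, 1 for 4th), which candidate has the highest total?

A: 6×1 + 8×2 + 8×2 + 8×2 + 7×3 + 7×3 + 8×2 = 112
B: 6×4 + 8×3 + 8×3 + 8×1 + 7×2 + 7×2 + 8×4 = 140
C: 6×2 + 8×1 + 8×4 + 8×4 + 7×4 + 7×1 + 8×3 = 143
D: 6×3 + 8×4 + 8×1 + 8×3 + 7×1 + 7×4 + 8×1 = 125

C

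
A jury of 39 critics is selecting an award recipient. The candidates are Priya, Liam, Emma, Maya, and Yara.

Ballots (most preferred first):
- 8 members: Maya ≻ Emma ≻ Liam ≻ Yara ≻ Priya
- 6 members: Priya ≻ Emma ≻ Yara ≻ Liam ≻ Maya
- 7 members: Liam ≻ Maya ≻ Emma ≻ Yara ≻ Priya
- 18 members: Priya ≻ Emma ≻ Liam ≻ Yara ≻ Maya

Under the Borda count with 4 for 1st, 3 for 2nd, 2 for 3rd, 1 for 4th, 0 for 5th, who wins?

Priya: 8×0 + 6×4 + 7×0 + 18×4 = 96
Liam: 8×2 + 6×1 + 7×4 + 18×2 = 86
Emma: 8×3 + 6×3 + 7×2 + 18×3 = 110
Maya: 8×4 + 6×0 + 7×3 + 18×0 = 53
Yara: 8×1 + 6×2 + 7×1 + 18×1 = 45

Emma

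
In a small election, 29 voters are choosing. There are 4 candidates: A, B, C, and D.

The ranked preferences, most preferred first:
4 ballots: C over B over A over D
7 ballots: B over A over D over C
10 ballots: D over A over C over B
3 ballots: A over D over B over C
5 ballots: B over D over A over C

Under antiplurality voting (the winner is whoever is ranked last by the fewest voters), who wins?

A

Last-place votes: A 0, B 10, C 15, D 4.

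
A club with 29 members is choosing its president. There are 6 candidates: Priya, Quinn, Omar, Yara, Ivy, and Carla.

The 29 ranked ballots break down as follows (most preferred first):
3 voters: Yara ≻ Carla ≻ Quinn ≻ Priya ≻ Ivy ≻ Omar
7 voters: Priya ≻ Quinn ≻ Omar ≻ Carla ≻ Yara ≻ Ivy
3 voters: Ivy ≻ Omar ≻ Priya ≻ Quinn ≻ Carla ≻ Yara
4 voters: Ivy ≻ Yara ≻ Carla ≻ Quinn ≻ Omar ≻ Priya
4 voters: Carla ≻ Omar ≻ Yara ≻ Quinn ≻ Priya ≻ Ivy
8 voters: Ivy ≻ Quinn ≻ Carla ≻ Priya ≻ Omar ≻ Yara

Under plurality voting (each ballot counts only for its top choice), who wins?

Ivy

First-place votes: Priya 7, Quinn 0, Omar 0, Yara 3, Ivy 15, Carla 4.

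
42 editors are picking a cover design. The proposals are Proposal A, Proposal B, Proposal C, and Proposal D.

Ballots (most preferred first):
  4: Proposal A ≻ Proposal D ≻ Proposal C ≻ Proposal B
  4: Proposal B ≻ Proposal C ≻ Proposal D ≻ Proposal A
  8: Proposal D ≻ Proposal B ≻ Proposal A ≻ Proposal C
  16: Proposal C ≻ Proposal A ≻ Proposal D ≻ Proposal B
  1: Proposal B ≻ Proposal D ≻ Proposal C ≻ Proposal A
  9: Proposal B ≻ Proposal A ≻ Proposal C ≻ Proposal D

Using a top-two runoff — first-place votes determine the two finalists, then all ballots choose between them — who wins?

Proposal B

Round 1 first-place votes: Proposal A 4, Proposal B 14, Proposal C 16, Proposal D 8. Proposal C and Proposal B advance.
Runoff: Proposal C is ranked above Proposal B on 20 ballots, Proposal B above Proposal C on 22.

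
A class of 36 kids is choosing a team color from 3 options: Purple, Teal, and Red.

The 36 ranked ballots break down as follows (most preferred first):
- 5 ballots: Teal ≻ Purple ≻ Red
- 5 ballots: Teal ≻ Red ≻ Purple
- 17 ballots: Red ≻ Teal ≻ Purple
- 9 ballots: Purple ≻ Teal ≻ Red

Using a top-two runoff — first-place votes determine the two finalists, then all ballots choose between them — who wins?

Teal

Round 1 first-place votes: Purple 9, Teal 10, Red 17. Red and Teal advance.
Runoff: Red is ranked above Teal on 17 ballots, Teal above Red on 19.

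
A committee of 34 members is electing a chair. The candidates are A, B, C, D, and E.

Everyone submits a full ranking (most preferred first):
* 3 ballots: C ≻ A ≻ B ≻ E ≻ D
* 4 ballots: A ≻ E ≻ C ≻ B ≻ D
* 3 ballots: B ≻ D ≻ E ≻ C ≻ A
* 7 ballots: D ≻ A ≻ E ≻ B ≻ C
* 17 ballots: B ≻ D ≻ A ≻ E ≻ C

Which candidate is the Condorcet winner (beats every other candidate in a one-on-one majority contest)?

B

B vs A: 20–14
B vs C: 27–7
B vs D: 27–7
B vs E: 23–11
B beats every other candidate.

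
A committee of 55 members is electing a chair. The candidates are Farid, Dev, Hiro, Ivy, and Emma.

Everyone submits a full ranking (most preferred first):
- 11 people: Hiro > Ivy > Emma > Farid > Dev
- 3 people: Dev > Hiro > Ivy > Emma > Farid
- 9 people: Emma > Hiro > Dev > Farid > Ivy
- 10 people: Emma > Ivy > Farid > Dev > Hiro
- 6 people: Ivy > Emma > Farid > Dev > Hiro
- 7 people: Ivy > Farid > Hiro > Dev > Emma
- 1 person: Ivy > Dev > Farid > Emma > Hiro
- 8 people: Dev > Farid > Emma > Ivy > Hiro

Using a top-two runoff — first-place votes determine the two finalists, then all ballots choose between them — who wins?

Round 1 first-place votes: Farid 0, Dev 11, Hiro 11, Ivy 14, Emma 19. Emma and Ivy advance.
Runoff: Emma is ranked above Ivy on 27 ballots, Ivy above Emma on 28.

Ivy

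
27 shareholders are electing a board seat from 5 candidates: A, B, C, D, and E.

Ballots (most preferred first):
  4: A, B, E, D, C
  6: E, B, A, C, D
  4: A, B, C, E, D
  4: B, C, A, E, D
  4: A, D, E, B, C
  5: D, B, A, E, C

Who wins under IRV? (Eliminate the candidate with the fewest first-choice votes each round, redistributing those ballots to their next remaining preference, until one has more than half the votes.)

A

Round 1: A 12, B 4, C 0, D 5, E 6. C eliminated.
Round 2: A 12, B 4, D 5, E 6. B eliminated.
Round 3: A 16, D 5, E 6. A has a majority (≥14).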